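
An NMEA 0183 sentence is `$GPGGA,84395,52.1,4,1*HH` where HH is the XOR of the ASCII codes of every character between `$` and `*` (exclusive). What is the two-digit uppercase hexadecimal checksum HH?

XOR the ASCII codes of the payload characters:
  'G' = 0x47 → acc = 0x47
  'P' = 0x50 → acc = 0x17
  'G' = 0x47 → acc = 0x50
  'G' = 0x47 → acc = 0x17
  'A' = 0x41 → acc = 0x56
  ',' = 0x2C → acc = 0x7A
  '8' = 0x38 → acc = 0x42
  '4' = 0x34 → acc = 0x76
  '3' = 0x33 → acc = 0x45
  '9' = 0x39 → acc = 0x7C
  '5' = 0x35 → acc = 0x49
  ',' = 0x2C → acc = 0x65
  '5' = 0x35 → acc = 0x50
  '2' = 0x32 → acc = 0x62
  '.' = 0x2E → acc = 0x4C
  '1' = 0x31 → acc = 0x7D
  ',' = 0x2C → acc = 0x51
  '4' = 0x34 → acc = 0x65
  ',' = 0x2C → acc = 0x49
  '1' = 0x31 → acc = 0x78
Checksum = 0x78.

78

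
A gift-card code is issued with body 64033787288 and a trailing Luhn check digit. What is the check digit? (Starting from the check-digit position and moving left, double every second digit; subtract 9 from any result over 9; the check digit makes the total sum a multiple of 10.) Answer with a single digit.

4

Partial digits right→left: 8 8 2 7 8 7 3 3 0 4 6
Double every second digit counting from the check-digit position (so the 1st, 3rd, 5th, ... of the partial from the right).
  doubled (with −9 where >9): 7 4 7 6 0 3 → sum 27
  kept as-is: 8 7 7 3 4 → sum 29
Total = 27 + 29 = 56.
Check digit = (10 − (56 mod 10)) mod 10 = 4.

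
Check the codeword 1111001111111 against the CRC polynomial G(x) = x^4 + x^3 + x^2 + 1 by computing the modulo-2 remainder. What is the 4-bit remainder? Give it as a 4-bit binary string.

1101

Modulo-2 division of 1111001111111 by 11101:
  pos 0: 11110 XOR 11101 = 00011
  pos 3: 11011 XOR 11101 = 00110
  pos 5: 11011 XOR 11101 = 00110
  pos 7: 11011 XOR 11101 = 00110
Remainder = 1101 (nonzero — an error is detected).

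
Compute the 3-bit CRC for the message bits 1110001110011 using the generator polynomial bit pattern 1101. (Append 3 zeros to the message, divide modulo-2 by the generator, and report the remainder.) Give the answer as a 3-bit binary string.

Append 3 zeros: 1110001110011000. Divide by 1101 (XOR where the leading bit is 1):
  pos 0: 1110 XOR 1101 = 0011
  pos 2: 1100 XOR 1101 = 0001
  pos 5: 1111 XOR 1101 = 0010
  pos 7: 1000 XOR 1101 = 0101
  pos 8: 1011 XOR 1101 = 0110
  pos 9: 1101 XOR 1101 = 0000
Remainder (last 3 bits) = 000. This is the CRC / FCS.

000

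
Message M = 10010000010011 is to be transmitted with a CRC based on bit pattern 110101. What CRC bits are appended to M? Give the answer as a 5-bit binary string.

11010

Append 5 zeros: 1001000001001100000. Divide by 110101 (XOR where the leading bit is 1):
  pos 0: 100100 XOR 110101 = 010001
  pos 1: 100010 XOR 110101 = 010111
  pos 2: 101110 XOR 110101 = 011011
  pos 3: 110110 XOR 110101 = 000011
  pos 7: 111001 XOR 110101 = 001100
  pos 9: 110010 XOR 110101 = 000111
  pos 12: 111000 XOR 110101 = 001101
Remainder (last 5 bits) = 11010. This is the CRC / FCS.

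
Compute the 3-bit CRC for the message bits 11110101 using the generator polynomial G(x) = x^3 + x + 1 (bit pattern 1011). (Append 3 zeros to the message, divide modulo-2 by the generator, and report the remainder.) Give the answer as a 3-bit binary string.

Append 3 zeros: 11110101000. Divide by 1011 (XOR where the leading bit is 1):
  pos 0: 1111 XOR 1011 = 0100
  pos 1: 1000 XOR 1011 = 0011
  pos 3: 1110 XOR 1011 = 0101
  pos 4: 1011 XOR 1011 = 0000
Remainder (last 3 bits) = 000. This is the CRC / FCS.

000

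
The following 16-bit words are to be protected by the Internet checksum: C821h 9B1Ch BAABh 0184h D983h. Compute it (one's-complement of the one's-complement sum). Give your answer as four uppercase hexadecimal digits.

One's-complement addition (fold any carry out of bit 15 back into bit 0):
  0xC821 + 0x9B1C = 0x1633D → wrap carry → 0x633E
  0x633E + 0xBAAB = 0x11DE9 → wrap carry → 0x1DEA
  0x1DEA + 0x0184 = 0x01F6E
  0x1F6E + 0xD983 = 0x0F8F1
One's-complement sum = 0xF8F1.
Checksum = ~0xF8F1 & 0xFFFF = 0x070E.

070E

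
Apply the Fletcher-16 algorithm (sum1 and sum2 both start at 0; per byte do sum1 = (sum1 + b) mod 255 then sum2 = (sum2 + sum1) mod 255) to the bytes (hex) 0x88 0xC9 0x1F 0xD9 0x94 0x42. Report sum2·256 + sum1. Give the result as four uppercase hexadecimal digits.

9922

Running sums (mod 255):
  after byte 0 (0x88): sum1=136, sum2=136
  after byte 1 (0xC9): sum1=82, sum2=218
  after byte 2 (0x1F): sum1=113, sum2=76
  after byte 3 (0xD9): sum1=75, sum2=151
  after byte 4 (0x94): sum1=223, sum2=119
  after byte 5 (0x42): sum1=34, sum2=153
Checksum = sum2·256 + sum1 = 153·256 + 34 = 39202 = 0x9922.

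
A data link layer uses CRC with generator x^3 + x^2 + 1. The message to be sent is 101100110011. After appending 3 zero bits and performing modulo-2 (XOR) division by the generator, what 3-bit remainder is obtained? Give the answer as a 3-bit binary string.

Append 3 zeros: 101100110011000. Divide by 1101 (XOR where the leading bit is 1):
  pos 0: 1011 XOR 1101 = 0110
  pos 1: 1100 XOR 1101 = 0001
  pos 4: 1011 XOR 1101 = 0110
  pos 5: 1100 XOR 1101 = 0001
  pos 8: 1011 XOR 1101 = 0110
  pos 9: 1100 XOR 1101 = 0001
Remainder (last 3 bits) = 100. This is the CRC / FCS.

100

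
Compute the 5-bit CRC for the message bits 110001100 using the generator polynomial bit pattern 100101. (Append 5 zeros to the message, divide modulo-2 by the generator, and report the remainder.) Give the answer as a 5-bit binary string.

01011

Append 5 zeros: 11000110000000. Divide by 100101 (XOR where the leading bit is 1):
  pos 0: 110001 XOR 100101 = 010100
  pos 1: 101001 XOR 100101 = 001100
  pos 3: 110000 XOR 100101 = 010101
  pos 4: 101010 XOR 100101 = 001111
  pos 6: 111100 XOR 100101 = 011001
  pos 7: 110010 XOR 100101 = 010111
  pos 8: 101110 XOR 100101 = 001011
Remainder (last 5 bits) = 01011. This is the CRC / FCS.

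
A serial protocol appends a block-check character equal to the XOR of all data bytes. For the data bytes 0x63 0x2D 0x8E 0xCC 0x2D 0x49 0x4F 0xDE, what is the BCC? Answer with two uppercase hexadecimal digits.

XOR the bytes together:
  start with 0x63
  0x63 ⊕ 0x2D = 0x4E
  0x4E ⊕ 0x8E = 0xC0
  0xC0 ⊕ 0xCC = 0x0C
  0x0C ⊕ 0x2D = 0x21
  0x21 ⊕ 0x49 = 0x68
  0x68 ⊕ 0x4F = 0x27
  0x27 ⊕ 0xDE = 0xF9

F9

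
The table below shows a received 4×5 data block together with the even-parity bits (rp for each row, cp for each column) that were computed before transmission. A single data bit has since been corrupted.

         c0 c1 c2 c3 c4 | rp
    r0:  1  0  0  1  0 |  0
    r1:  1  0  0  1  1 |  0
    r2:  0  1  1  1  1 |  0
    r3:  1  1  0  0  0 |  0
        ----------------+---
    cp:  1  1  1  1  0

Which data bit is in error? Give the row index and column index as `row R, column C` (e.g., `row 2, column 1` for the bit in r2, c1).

Recompute each row's even parity and compare to rp:
  r0: data parity 0, sent rp 0 → ok
  r1: data parity 1, sent rp 0 → mismatch
  r2: data parity 0, sent rp 0 → ok
  r3: data parity 0, sent rp 0 → ok
Recompute each column's even parity and compare to cp:
  c0: data parity 1, sent cp 1 → ok
  c1: data parity 0, sent cp 1 → mismatch
  c2: data parity 1, sent cp 1 → ok
  c3: data parity 1, sent cp 1 → ok
  c4: data parity 0, sent cp 0 → ok
Exactly one row (r1) and one column (c1) fail → the flipped bit is at their intersection.

row 1, column 1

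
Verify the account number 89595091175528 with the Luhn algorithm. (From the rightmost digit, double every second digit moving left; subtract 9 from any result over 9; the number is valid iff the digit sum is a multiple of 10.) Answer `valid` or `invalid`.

From the right, keep odd positions and double even positions (subtract 9 from any doubled value over 9):
  doubled (positions 2,4,...): 4 1 2 9 1 1 7 → sum 25
  kept (positions 1,3,...): 8 5 7 1 0 9 9 → sum 39
Total = 64.
64 mod 10 = 4, so the number is invalid.

invalid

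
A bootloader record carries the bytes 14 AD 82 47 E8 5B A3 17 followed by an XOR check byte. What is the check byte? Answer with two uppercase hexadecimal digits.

XOR the bytes together:
  start with 0x14
  0x14 ⊕ 0xAD = 0xB9
  0xB9 ⊕ 0x82 = 0x3B
  0x3B ⊕ 0x47 = 0x7C
  0x7C ⊕ 0xE8 = 0x94
  0x94 ⊕ 0x5B = 0xCF
  0xCF ⊕ 0xA3 = 0x6C
  0x6C ⊕ 0x17 = 0x7B

7B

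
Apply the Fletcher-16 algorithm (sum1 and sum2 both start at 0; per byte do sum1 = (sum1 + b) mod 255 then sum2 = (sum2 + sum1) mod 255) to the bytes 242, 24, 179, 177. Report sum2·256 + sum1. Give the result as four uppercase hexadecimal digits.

Running sums (mod 255):
  after byte 0 (242): sum1=242, sum2=242
  after byte 1 (24): sum1=11, sum2=253
  after byte 2 (179): sum1=190, sum2=188
  after byte 3 (177): sum1=112, sum2=45
Checksum = sum2·256 + sum1 = 45·256 + 112 = 11632 = 0x2D70.

2D70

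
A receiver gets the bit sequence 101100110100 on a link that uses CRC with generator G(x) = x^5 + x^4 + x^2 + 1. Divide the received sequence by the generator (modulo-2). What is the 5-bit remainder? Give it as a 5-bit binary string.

Modulo-2 division of 101100110100 by 110101:
  pos 0: 101100 XOR 110101 = 011001
  pos 1: 110011 XOR 110101 = 000110
  pos 4: 110101 XOR 110101 = 000000
Remainder = 00000 (zero — the frame passes the CRC check).

00000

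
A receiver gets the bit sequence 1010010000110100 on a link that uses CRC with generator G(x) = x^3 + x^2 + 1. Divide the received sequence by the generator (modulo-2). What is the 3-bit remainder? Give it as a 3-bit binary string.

001

Modulo-2 division of 1010010000110100 by 1101:
  pos 0: 1010 XOR 1101 = 0111
  pos 1: 1110 XOR 1101 = 0011
  pos 3: 1110 XOR 1101 = 0011
  pos 5: 1100 XOR 1101 = 0001
  pos 8: 1011 XOR 1101 = 0110
  pos 9: 1100 XOR 1101 = 0001
  pos 12: 1100 XOR 1101 = 0001
Remainder = 001 (nonzero — an error is detected).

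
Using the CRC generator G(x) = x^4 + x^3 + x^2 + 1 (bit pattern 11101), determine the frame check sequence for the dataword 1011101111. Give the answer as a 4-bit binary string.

1010

Append 4 zeros: 10111011110000. Divide by 11101 (XOR where the leading bit is 1):
  pos 0: 10111 XOR 11101 = 01010
  pos 1: 10100 XOR 11101 = 01001
  pos 2: 10011 XOR 11101 = 01110
  pos 3: 11101 XOR 11101 = 00000
  pos 8: 11000 XOR 11101 = 00101
Remainder (last 4 bits) = 1010. This is the CRC / FCS.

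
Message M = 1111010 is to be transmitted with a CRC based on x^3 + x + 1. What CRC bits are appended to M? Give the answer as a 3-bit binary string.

Append 3 zeros: 1111010000. Divide by 1011 (XOR where the leading bit is 1):
  pos 0: 1111 XOR 1011 = 0100
  pos 1: 1000 XOR 1011 = 0011
  pos 3: 1110 XOR 1011 = 0101
  pos 4: 1010 XOR 1011 = 0001
Remainder (last 3 bits) = 100. This is the CRC / FCS.

100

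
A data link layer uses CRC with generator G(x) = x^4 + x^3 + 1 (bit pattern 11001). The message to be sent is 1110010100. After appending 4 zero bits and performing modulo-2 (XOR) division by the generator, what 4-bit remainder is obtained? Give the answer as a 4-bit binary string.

1001

Append 4 zeros: 11100101000000. Divide by 11001 (XOR where the leading bit is 1):
  pos 0: 11100 XOR 11001 = 00101
  pos 2: 10110 XOR 11001 = 01111
  pos 3: 11111 XOR 11001 = 00110
  pos 5: 11000 XOR 11001 = 00001
  pos 9: 10000 XOR 11001 = 01001
Remainder (last 4 bits) = 1001. This is the CRC / FCS.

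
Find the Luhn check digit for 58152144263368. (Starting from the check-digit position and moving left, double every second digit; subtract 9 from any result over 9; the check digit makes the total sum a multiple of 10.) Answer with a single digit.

3

Partial digits right→left: 8 6 3 3 6 2 4 4 1 2 5 1 8 5
Double every second digit counting from the check-digit position (so the 1st, 3rd, 5th, ... of the partial from the right).
  doubled (with −9 where >9): 7 6 3 8 2 1 7 → sum 34
  kept as-is: 6 3 2 4 2 1 5 → sum 23
Total = 34 + 23 = 57.
Check digit = (10 − (57 mod 10)) mod 10 = 3.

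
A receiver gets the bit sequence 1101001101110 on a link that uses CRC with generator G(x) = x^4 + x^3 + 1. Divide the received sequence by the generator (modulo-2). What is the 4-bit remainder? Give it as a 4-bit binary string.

Modulo-2 division of 1101001101110 by 11001:
  pos 0: 11010 XOR 11001 = 00011
  pos 3: 11011 XOR 11001 = 00010
  pos 6: 10011 XOR 11001 = 01010
  pos 7: 10101 XOR 11001 = 01100
  pos 8: 11000 XOR 11001 = 00001
Remainder = 0001 (nonzero — an error is detected).

0001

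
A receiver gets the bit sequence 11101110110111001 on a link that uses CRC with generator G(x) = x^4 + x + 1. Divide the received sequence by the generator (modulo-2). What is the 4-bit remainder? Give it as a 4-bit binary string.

Modulo-2 division of 11101110110111001 by 10011:
  pos 0: 11101 XOR 10011 = 01110
  pos 1: 11101 XOR 10011 = 01110
  pos 2: 11101 XOR 10011 = 01110
  pos 3: 11100 XOR 10011 = 01111
  pos 4: 11111 XOR 10011 = 01100
  pos 5: 11001 XOR 10011 = 01010
  pos 6: 10100 XOR 10011 = 00111
  pos 8: 11111 XOR 10011 = 01100
  pos 9: 11001 XOR 10011 = 01010
  pos 10: 10100 XOR 10011 = 00111
  pos 12: 11101 XOR 10011 = 01110
Remainder = 1110 (nonzero — an error is detected).

1110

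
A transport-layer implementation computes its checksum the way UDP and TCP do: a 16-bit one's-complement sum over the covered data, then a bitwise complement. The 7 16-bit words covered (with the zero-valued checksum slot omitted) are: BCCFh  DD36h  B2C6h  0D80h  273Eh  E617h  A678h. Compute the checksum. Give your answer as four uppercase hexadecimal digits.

F1E3

One's-complement addition (fold any carry out of bit 15 back into bit 0):
  0xBCCF + 0xDD36 = 0x19A05 → wrap carry → 0x9A06
  0x9A06 + 0xB2C6 = 0x14CCC → wrap carry → 0x4CCD
  0x4CCD + 0x0D80 = 0x05A4D
  0x5A4D + 0x273E = 0x0818B
  0x818B + 0xE617 = 0x167A2 → wrap carry → 0x67A3
  0x67A3 + 0xA678 = 0x10E1B → wrap carry → 0x0E1C
One's-complement sum = 0x0E1C.
Checksum = ~0x0E1C & 0xFFFF = 0xF1E3.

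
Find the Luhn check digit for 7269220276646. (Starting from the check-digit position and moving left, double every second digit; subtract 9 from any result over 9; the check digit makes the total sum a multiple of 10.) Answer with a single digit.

2

Partial digits right→left: 6 4 6 6 7 2 0 2 2 9 6 2 7
Double every second digit counting from the check-digit position (so the 1st, 3rd, 5th, ... of the partial from the right).
  doubled (with −9 where >9): 3 3 5 0 4 3 5 → sum 23
  kept as-is: 4 6 2 2 9 2 → sum 25
Total = 23 + 25 = 48.
Check digit = (10 − (48 mod 10)) mod 10 = 2.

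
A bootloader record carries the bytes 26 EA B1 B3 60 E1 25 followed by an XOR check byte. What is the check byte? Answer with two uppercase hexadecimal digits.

6A

XOR the bytes together:
  start with 0x26
  0x26 ⊕ 0xEA = 0xCC
  0xCC ⊕ 0xB1 = 0x7D
  0x7D ⊕ 0xB3 = 0xCE
  0xCE ⊕ 0x60 = 0xAE
  0xAE ⊕ 0xE1 = 0x4F
  0x4F ⊕ 0x25 = 0x6A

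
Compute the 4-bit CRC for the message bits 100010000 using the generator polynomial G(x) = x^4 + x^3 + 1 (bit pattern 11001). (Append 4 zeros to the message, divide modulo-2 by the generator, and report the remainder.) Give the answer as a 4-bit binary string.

1101

Append 4 zeros: 1000100000000. Divide by 11001 (XOR where the leading bit is 1):
  pos 0: 10001 XOR 11001 = 01000
  pos 1: 10000 XOR 11001 = 01001
  pos 2: 10010 XOR 11001 = 01011
  pos 3: 10110 XOR 11001 = 01111
  pos 4: 11110 XOR 11001 = 00111
  pos 6: 11100 XOR 11001 = 00101
  pos 8: 10100 XOR 11001 = 01101
Remainder (last 4 bits) = 1101. This is the CRC / FCS.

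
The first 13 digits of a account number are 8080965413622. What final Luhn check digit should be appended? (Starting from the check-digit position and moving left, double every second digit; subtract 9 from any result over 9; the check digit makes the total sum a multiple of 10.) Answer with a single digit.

Partial digits right→left: 2 2 6 3 1 4 5 6 9 0 8 0 8
Double every second digit counting from the check-digit position (so the 1st, 3rd, 5th, ... of the partial from the right).
  doubled (with −9 where >9): 4 3 2 1 9 7 7 → sum 33
  kept as-is: 2 3 4 6 0 0 → sum 15
Total = 33 + 15 = 48.
Check digit = (10 − (48 mod 10)) mod 10 = 2.

2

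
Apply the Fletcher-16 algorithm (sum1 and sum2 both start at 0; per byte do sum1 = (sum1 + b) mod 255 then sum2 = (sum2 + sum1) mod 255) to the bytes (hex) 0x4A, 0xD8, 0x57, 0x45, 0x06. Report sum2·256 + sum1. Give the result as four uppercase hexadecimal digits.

Running sums (mod 255):
  after byte 0 (0x4A): sum1=74, sum2=74
  after byte 1 (0xD8): sum1=35, sum2=109
  after byte 2 (0x57): sum1=122, sum2=231
  after byte 3 (0x45): sum1=191, sum2=167
  after byte 4 (0x06): sum1=197, sum2=109
Checksum = sum2·256 + sum1 = 109·256 + 197 = 28101 = 0x6DC5.

6DC5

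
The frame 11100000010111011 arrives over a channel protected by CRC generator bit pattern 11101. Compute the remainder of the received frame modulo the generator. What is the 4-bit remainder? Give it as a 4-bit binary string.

0111

Modulo-2 division of 11100000010111011 by 11101:
  pos 0: 11100 XOR 11101 = 00001
  pos 4: 10000 XOR 11101 = 01101
  pos 5: 11011 XOR 11101 = 00110
  pos 7: 11001 XOR 11101 = 00100
  pos 9: 10011 XOR 11101 = 01110
  pos 10: 11100 XOR 11101 = 00001
Remainder = 0111 (nonzero — an error is detected).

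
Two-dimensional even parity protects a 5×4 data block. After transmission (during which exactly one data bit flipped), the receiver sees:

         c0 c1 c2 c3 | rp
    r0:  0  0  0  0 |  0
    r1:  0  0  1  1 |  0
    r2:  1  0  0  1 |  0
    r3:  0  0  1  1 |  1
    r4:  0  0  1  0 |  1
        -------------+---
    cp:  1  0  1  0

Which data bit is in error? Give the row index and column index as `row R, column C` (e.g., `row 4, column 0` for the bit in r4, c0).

Recompute each row's even parity and compare to rp:
  r0: data parity 0, sent rp 0 → ok
  r1: data parity 0, sent rp 0 → ok
  r2: data parity 0, sent rp 0 → ok
  r3: data parity 0, sent rp 1 → mismatch
  r4: data parity 1, sent rp 1 → ok
Recompute each column's even parity and compare to cp:
  c0: data parity 1, sent cp 1 → ok
  c1: data parity 0, sent cp 0 → ok
  c2: data parity 1, sent cp 1 → ok
  c3: data parity 1, sent cp 0 → mismatch
Exactly one row (r3) and one column (c3) fail → the flipped bit is at their intersection.

row 3, column 3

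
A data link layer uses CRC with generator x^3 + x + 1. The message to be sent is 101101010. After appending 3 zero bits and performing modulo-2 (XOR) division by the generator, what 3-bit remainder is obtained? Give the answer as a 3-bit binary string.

Append 3 zeros: 101101010000. Divide by 1011 (XOR where the leading bit is 1):
  pos 0: 1011 XOR 1011 = 0000
  pos 5: 1010 XOR 1011 = 0001
  pos 8: 1000 XOR 1011 = 0011
Remainder (last 3 bits) = 011. This is the CRC / FCS.

011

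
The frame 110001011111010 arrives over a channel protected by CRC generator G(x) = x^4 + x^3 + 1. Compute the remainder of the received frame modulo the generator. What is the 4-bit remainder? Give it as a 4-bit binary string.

Modulo-2 division of 110001011111010 by 11001:
  pos 0: 11000 XOR 11001 = 00001
  pos 4: 11011 XOR 11001 = 00010
  pos 7: 10111 XOR 11001 = 01110
  pos 8: 11100 XOR 11001 = 00101
  pos 10: 10110 XOR 11001 = 01111
Remainder = 1111 (nonzero — an error is detected).

1111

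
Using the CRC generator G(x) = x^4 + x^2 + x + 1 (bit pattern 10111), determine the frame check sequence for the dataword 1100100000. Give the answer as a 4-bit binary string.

Append 4 zeros: 11001000000000. Divide by 10111 (XOR where the leading bit is 1):
  pos 0: 11001 XOR 10111 = 01110
  pos 1: 11100 XOR 10111 = 01011
  pos 2: 10110 XOR 10111 = 00001
  pos 6: 10000 XOR 10111 = 00111
  pos 8: 11100 XOR 10111 = 01011
  pos 9: 10110 XOR 10111 = 00001
Remainder (last 4 bits) = 0001. This is the CRC / FCS.

0001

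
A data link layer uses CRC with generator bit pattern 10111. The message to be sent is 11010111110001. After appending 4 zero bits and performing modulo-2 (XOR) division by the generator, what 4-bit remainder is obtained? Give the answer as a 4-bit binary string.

Append 4 zeros: 110101111100010000. Divide by 10111 (XOR where the leading bit is 1):
  pos 0: 11010 XOR 10111 = 01101
  pos 1: 11011 XOR 10111 = 01100
  pos 2: 11001 XOR 10111 = 01110
  pos 3: 11101 XOR 10111 = 01010
  pos 4: 10101 XOR 10111 = 00010
  pos 7: 10100 XOR 10111 = 00011
  pos 10: 11010 XOR 10111 = 01101
  pos 11: 11010 XOR 10111 = 01101
  pos 12: 11010 XOR 10111 = 01101
  pos 13: 11010 XOR 10111 = 01101
Remainder (last 4 bits) = 1101. This is the CRC / FCS.

1101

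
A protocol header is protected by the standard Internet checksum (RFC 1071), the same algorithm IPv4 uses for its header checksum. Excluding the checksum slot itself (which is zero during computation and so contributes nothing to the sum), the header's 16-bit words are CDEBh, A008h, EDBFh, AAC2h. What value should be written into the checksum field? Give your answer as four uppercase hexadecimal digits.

F988

One's-complement addition (fold any carry out of bit 15 back into bit 0):
  0xCDEB + 0xA008 = 0x16DF3 → wrap carry → 0x6DF4
  0x6DF4 + 0xEDBF = 0x15BB3 → wrap carry → 0x5BB4
  0x5BB4 + 0xAAC2 = 0x10676 → wrap carry → 0x0677
One's-complement sum = 0x0677.
Checksum = ~0x0677 & 0xFFFF = 0xF988.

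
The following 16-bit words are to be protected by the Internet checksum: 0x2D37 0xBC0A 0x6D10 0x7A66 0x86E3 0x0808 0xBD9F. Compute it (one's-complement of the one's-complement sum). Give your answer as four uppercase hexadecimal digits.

E2BB

One's-complement addition (fold any carry out of bit 15 back into bit 0):
  0x2D37 + 0xBC0A = 0x0E941
  0xE941 + 0x6D10 = 0x15651 → wrap carry → 0x5652
  0x5652 + 0x7A66 = 0x0D0B8
  0xD0B8 + 0x86E3 = 0x1579B → wrap carry → 0x579C
  0x579C + 0x0808 = 0x05FA4
  0x5FA4 + 0xBD9F = 0x11D43 → wrap carry → 0x1D44
One's-complement sum = 0x1D44.
Checksum = ~0x1D44 & 0xFFFF = 0xE2BB.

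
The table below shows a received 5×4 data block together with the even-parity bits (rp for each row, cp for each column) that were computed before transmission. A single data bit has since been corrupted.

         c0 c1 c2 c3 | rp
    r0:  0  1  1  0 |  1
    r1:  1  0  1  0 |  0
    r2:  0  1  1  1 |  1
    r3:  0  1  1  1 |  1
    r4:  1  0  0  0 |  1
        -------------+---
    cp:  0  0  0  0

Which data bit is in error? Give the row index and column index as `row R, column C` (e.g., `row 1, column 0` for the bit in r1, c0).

Recompute each row's even parity and compare to rp:
  r0: data parity 0, sent rp 1 → mismatch
  r1: data parity 0, sent rp 0 → ok
  r2: data parity 1, sent rp 1 → ok
  r3: data parity 1, sent rp 1 → ok
  r4: data parity 1, sent rp 1 → ok
Recompute each column's even parity and compare to cp:
  c0: data parity 0, sent cp 0 → ok
  c1: data parity 1, sent cp 0 → mismatch
  c2: data parity 0, sent cp 0 → ok
  c3: data parity 0, sent cp 0 → ok
Exactly one row (r0) and one column (c1) fail → the flipped bit is at their intersection.

row 0, column 1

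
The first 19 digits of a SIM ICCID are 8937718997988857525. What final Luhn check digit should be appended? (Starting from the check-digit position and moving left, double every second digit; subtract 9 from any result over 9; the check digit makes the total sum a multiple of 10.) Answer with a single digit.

Partial digits right→left: 5 2 5 7 5 8 8 8 9 7 9 9 8 1 7 7 3 9 8
Double every second digit counting from the check-digit position (so the 1st, 3rd, 5th, ... of the partial from the right).
  doubled (with −9 where >9): 1 1 1 7 9 9 7 5 6 7 → sum 53
  kept as-is: 2 7 8 8 7 9 1 7 9 → sum 58
Total = 53 + 58 = 111.
Check digit = (10 − (111 mod 10)) mod 10 = 9.

9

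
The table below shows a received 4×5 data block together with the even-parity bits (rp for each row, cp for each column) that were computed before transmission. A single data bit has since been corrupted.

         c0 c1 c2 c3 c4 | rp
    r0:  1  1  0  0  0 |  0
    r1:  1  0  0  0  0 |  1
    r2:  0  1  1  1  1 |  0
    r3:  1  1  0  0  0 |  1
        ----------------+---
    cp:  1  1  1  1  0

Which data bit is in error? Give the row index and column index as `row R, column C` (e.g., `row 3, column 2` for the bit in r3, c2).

row 3, column 4

Recompute each row's even parity and compare to rp:
  r0: data parity 0, sent rp 0 → ok
  r1: data parity 1, sent rp 1 → ok
  r2: data parity 0, sent rp 0 → ok
  r3: data parity 0, sent rp 1 → mismatch
Recompute each column's even parity and compare to cp:
  c0: data parity 1, sent cp 1 → ok
  c1: data parity 1, sent cp 1 → ok
  c2: data parity 1, sent cp 1 → ok
  c3: data parity 1, sent cp 1 → ok
  c4: data parity 1, sent cp 0 → mismatch
Exactly one row (r3) and one column (c4) fail → the flipped bit is at their intersection.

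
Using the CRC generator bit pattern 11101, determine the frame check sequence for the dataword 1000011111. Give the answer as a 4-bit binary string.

Append 4 zeros: 10000111110000. Divide by 11101 (XOR where the leading bit is 1):
  pos 0: 10000 XOR 11101 = 01101
  pos 1: 11011 XOR 11101 = 00110
  pos 3: 11011 XOR 11101 = 00110
  pos 5: 11011 XOR 11101 = 00110
  pos 7: 11000 XOR 11101 = 00101
  pos 9: 10100 XOR 11101 = 01001
Remainder (last 4 bits) = 1001. This is the CRC / FCS.

1001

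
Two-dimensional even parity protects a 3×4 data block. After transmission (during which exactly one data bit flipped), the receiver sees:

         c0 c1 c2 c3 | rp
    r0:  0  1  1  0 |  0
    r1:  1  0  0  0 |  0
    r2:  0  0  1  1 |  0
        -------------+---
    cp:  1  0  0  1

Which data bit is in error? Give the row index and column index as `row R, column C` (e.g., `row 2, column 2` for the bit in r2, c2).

row 1, column 1

Recompute each row's even parity and compare to rp:
  r0: data parity 0, sent rp 0 → ok
  r1: data parity 1, sent rp 0 → mismatch
  r2: data parity 0, sent rp 0 → ok
Recompute each column's even parity and compare to cp:
  c0: data parity 1, sent cp 1 → ok
  c1: data parity 1, sent cp 0 → mismatch
  c2: data parity 0, sent cp 0 → ok
  c3: data parity 1, sent cp 1 → ok
Exactly one row (r1) and one column (c1) fail → the flipped bit is at their intersection.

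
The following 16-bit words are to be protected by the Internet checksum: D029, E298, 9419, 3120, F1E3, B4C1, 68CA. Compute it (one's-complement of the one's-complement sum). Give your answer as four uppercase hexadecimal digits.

7893

One's-complement addition (fold any carry out of bit 15 back into bit 0):
  0xD029 + 0xE298 = 0x1B2C1 → wrap carry → 0xB2C2
  0xB2C2 + 0x9419 = 0x146DB → wrap carry → 0x46DC
  0x46DC + 0x3120 = 0x077FC
  0x77FC + 0xF1E3 = 0x169DF → wrap carry → 0x69E0
  0x69E0 + 0xB4C1 = 0x11EA1 → wrap carry → 0x1EA2
  0x1EA2 + 0x68CA = 0x0876C
One's-complement sum = 0x876C.
Checksum = ~0x876C & 0xFFFF = 0x7893.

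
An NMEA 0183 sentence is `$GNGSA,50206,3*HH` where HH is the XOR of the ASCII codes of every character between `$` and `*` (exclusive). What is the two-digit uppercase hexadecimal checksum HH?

XOR the ASCII codes of the payload characters:
  'G' = 0x47 → acc = 0x47
  'N' = 0x4E → acc = 0x09
  'G' = 0x47 → acc = 0x4E
  'S' = 0x53 → acc = 0x1D
  'A' = 0x41 → acc = 0x5C
  ',' = 0x2C → acc = 0x70
  '5' = 0x35 → acc = 0x45
  '0' = 0x30 → acc = 0x75
  '2' = 0x32 → acc = 0x47
  '0' = 0x30 → acc = 0x77
  '6' = 0x36 → acc = 0x41
  ',' = 0x2C → acc = 0x6D
  '3' = 0x33 → acc = 0x5E
Checksum = 0x5E.

5E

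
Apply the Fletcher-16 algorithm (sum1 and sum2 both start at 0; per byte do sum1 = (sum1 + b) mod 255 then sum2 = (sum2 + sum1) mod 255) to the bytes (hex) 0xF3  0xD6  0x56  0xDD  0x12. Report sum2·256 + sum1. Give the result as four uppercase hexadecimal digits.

EF11

Running sums (mod 255):
  after byte 0 (0xF3): sum1=243, sum2=243
  after byte 1 (0xD6): sum1=202, sum2=190
  after byte 2 (0x56): sum1=33, sum2=223
  after byte 3 (0xDD): sum1=254, sum2=222
  after byte 4 (0x12): sum1=17, sum2=239
Checksum = sum2·256 + sum1 = 239·256 + 17 = 61201 = 0xEF11.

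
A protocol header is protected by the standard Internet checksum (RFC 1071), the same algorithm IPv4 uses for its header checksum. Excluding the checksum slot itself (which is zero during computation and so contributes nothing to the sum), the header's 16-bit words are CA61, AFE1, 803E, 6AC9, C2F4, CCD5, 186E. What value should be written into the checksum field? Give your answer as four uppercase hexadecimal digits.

F27B

One's-complement addition (fold any carry out of bit 15 back into bit 0):
  0xCA61 + 0xAFE1 = 0x17A42 → wrap carry → 0x7A43
  0x7A43 + 0x803E = 0x0FA81
  0xFA81 + 0x6AC9 = 0x1654A → wrap carry → 0x654B
  0x654B + 0xC2F4 = 0x1283F → wrap carry → 0x2840
  0x2840 + 0xCCD5 = 0x0F515
  0xF515 + 0x186E = 0x10D83 → wrap carry → 0x0D84
One's-complement sum = 0x0D84.
Checksum = ~0x0D84 & 0xFFFF = 0xF27B.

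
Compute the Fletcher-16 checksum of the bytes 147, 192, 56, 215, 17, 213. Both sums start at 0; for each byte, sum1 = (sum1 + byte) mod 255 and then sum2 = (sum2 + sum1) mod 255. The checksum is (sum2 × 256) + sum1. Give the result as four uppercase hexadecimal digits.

994B

Running sums (mod 255):
  after byte 0 (147): sum1=147, sum2=147
  after byte 1 (192): sum1=84, sum2=231
  after byte 2 (56): sum1=140, sum2=116
  after byte 3 (215): sum1=100, sum2=216
  after byte 4 (17): sum1=117, sum2=78
  after byte 5 (213): sum1=75, sum2=153
Checksum = sum2·256 + sum1 = 153·256 + 75 = 39243 = 0x994B.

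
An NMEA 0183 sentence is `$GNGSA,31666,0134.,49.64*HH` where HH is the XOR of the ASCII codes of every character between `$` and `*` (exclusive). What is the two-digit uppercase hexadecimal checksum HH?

XOR the ASCII codes of the payload characters:
  'G' = 0x47 → acc = 0x47
  'N' = 0x4E → acc = 0x09
  'G' = 0x47 → acc = 0x4E
  'S' = 0x53 → acc = 0x1D
  'A' = 0x41 → acc = 0x5C
  ',' = 0x2C → acc = 0x70
  '3' = 0x33 → acc = 0x43
  '1' = 0x31 → acc = 0x72
  '6' = 0x36 → acc = 0x44
  '6' = 0x36 → acc = 0x72
  '6' = 0x36 → acc = 0x44
  ',' = 0x2C → acc = 0x68
  '0' = 0x30 → acc = 0x58
  '1' = 0x31 → acc = 0x69
  '3' = 0x33 → acc = 0x5A
  '4' = 0x34 → acc = 0x6E
  '.' = 0x2E → acc = 0x40
  ',' = 0x2C → acc = 0x6C
  '4' = 0x34 → acc = 0x58
  '9' = 0x39 → acc = 0x61
  '.' = 0x2E → acc = 0x4F
  '6' = 0x36 → acc = 0x79
  '4' = 0x34 → acc = 0x4D
Checksum = 0x4D.

4D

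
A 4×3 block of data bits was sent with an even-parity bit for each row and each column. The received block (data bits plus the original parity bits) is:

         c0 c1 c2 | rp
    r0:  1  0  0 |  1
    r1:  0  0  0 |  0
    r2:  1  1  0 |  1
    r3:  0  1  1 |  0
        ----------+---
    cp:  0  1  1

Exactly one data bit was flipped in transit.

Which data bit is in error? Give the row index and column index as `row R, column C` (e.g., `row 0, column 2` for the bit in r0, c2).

row 2, column 1

Recompute each row's even parity and compare to rp:
  r0: data parity 1, sent rp 1 → ok
  r1: data parity 0, sent rp 0 → ok
  r2: data parity 0, sent rp 1 → mismatch
  r3: data parity 0, sent rp 0 → ok
Recompute each column's even parity and compare to cp:
  c0: data parity 0, sent cp 0 → ok
  c1: data parity 0, sent cp 1 → mismatch
  c2: data parity 1, sent cp 1 → ok
Exactly one row (r2) and one column (c1) fail → the flipped bit is at their intersection.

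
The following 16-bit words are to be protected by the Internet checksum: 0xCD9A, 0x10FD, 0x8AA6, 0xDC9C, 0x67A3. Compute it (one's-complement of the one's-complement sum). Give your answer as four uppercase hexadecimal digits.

5281

One's-complement addition (fold any carry out of bit 15 back into bit 0):
  0xCD9A + 0x10FD = 0x0DE97
  0xDE97 + 0x8AA6 = 0x1693D → wrap carry → 0x693E
  0x693E + 0xDC9C = 0x145DA → wrap carry → 0x45DB
  0x45DB + 0x67A3 = 0x0AD7E
One's-complement sum = 0xAD7E.
Checksum = ~0xAD7E & 0xFFFF = 0x5281.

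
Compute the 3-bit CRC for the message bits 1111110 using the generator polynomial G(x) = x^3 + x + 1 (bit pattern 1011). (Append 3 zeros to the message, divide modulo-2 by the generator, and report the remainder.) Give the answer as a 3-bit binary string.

Append 3 zeros: 1111110000. Divide by 1011 (XOR where the leading bit is 1):
  pos 0: 1111 XOR 1011 = 0100
  pos 1: 1001 XOR 1011 = 0010
  pos 3: 1010 XOR 1011 = 0001
  pos 6: 1000 XOR 1011 = 0011
Remainder (last 3 bits) = 011. This is the CRC / FCS.

011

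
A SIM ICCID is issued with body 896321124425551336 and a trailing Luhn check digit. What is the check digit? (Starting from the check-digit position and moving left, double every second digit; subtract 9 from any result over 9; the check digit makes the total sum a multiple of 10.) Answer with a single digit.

Partial digits right→left: 6 3 3 1 5 5 5 2 4 4 2 1 1 2 3 6 9 8
Double every second digit counting from the check-digit position (so the 1st, 3rd, 5th, ... of the partial from the right).
  doubled (with −9 where >9): 3 6 1 1 8 4 2 6 9 → sum 40
  kept as-is: 3 1 5 2 4 1 2 6 8 → sum 32
Total = 40 + 32 = 72.
Check digit = (10 − (72 mod 10)) mod 10 = 8.

8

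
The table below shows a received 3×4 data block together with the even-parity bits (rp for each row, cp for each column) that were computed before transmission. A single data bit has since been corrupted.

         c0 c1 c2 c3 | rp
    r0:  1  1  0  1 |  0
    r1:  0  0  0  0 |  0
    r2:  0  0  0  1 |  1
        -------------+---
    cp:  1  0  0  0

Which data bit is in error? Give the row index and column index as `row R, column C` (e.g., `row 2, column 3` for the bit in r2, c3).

row 0, column 1

Recompute each row's even parity and compare to rp:
  r0: data parity 1, sent rp 0 → mismatch
  r1: data parity 0, sent rp 0 → ok
  r2: data parity 1, sent rp 1 → ok
Recompute each column's even parity and compare to cp:
  c0: data parity 1, sent cp 1 → ok
  c1: data parity 1, sent cp 0 → mismatch
  c2: data parity 0, sent cp 0 → ok
  c3: data parity 0, sent cp 0 → ok
Exactly one row (r0) and one column (c1) fail → the flipped bit is at their intersection.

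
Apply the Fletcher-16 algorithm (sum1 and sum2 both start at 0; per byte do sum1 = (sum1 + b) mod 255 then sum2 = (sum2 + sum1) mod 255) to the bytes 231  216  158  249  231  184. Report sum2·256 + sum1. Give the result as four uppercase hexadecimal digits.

9CF9

Running sums (mod 255):
  after byte 0 (231): sum1=231, sum2=231
  after byte 1 (216): sum1=192, sum2=168
  after byte 2 (158): sum1=95, sum2=8
  after byte 3 (249): sum1=89, sum2=97
  after byte 4 (231): sum1=65, sum2=162
  after byte 5 (184): sum1=249, sum2=156
Checksum = sum2·256 + sum1 = 156·256 + 249 = 40185 = 0x9CF9.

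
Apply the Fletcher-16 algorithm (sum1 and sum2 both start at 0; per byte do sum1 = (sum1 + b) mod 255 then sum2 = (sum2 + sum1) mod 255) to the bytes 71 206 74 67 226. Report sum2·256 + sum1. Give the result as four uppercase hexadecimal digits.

Running sums (mod 255):
  after byte 0 (71): sum1=71, sum2=71
  after byte 1 (206): sum1=22, sum2=93
  after byte 2 (74): sum1=96, sum2=189
  after byte 3 (67): sum1=163, sum2=97
  after byte 4 (226): sum1=134, sum2=231
Checksum = sum2·256 + sum1 = 231·256 + 134 = 59270 = 0xE786.

E786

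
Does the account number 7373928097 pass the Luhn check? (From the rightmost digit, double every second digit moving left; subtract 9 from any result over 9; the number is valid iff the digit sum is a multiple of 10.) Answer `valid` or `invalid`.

valid

From the right, keep odd positions and double even positions (subtract 9 from any doubled value over 9):
  doubled (positions 2,4,...): 9 7 9 5 5 → sum 35
  kept (positions 1,3,...): 7 0 2 3 3 → sum 15
Total = 50.
50 mod 10 = 0, so the number is valid.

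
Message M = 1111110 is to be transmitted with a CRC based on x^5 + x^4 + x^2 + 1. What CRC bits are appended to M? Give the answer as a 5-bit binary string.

10010

Append 5 zeros: 111111000000. Divide by 110101 (XOR where the leading bit is 1):
  pos 0: 111111 XOR 110101 = 001010
  pos 2: 101000 XOR 110101 = 011101
  pos 3: 111010 XOR 110101 = 001111
  pos 5: 111100 XOR 110101 = 001001
Remainder (last 5 bits) = 10010. This is the CRC / FCS.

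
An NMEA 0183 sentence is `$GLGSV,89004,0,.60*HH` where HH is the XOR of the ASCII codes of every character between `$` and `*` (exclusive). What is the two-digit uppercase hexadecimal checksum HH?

XOR the ASCII codes of the payload characters:
  'G' = 0x47 → acc = 0x47
  'L' = 0x4C → acc = 0x0B
  'G' = 0x47 → acc = 0x4C
  'S' = 0x53 → acc = 0x1F
  'V' = 0x56 → acc = 0x49
  ',' = 0x2C → acc = 0x65
  '8' = 0x38 → acc = 0x5D
  '9' = 0x39 → acc = 0x64
  '0' = 0x30 → acc = 0x54
  '0' = 0x30 → acc = 0x64
  '4' = 0x34 → acc = 0x50
  ',' = 0x2C → acc = 0x7C
  '0' = 0x30 → acc = 0x4C
  ',' = 0x2C → acc = 0x60
  '.' = 0x2E → acc = 0x4E
  '6' = 0x36 → acc = 0x78
  '0' = 0x30 → acc = 0x48
Checksum = 0x48.

48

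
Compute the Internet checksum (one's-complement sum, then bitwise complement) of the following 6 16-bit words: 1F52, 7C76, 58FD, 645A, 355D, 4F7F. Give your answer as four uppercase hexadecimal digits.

One's-complement addition (fold any carry out of bit 15 back into bit 0):
  0x1F52 + 0x7C76 = 0x09BC8
  0x9BC8 + 0x58FD = 0x0F4C5
  0xF4C5 + 0x645A = 0x1591F → wrap carry → 0x5920
  0x5920 + 0x355D = 0x08E7D
  0x8E7D + 0x4F7F = 0x0DDFC
One's-complement sum = 0xDDFC.
Checksum = ~0xDDFC & 0xFFFF = 0x2203.

2203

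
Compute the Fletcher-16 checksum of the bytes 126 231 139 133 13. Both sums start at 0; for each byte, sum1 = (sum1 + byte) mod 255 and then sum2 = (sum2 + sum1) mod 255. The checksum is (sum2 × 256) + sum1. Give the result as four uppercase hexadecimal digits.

D284

Running sums (mod 255):
  after byte 0 (126): sum1=126, sum2=126
  after byte 1 (231): sum1=102, sum2=228
  after byte 2 (139): sum1=241, sum2=214
  after byte 3 (133): sum1=119, sum2=78
  after byte 4 (13): sum1=132, sum2=210
Checksum = sum2·256 + sum1 = 210·256 + 132 = 53892 = 0xD284.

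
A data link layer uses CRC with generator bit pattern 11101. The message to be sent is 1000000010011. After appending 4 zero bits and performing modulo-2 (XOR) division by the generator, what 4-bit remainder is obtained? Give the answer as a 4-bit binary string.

1100

Append 4 zeros: 10000000100110000. Divide by 11101 (XOR where the leading bit is 1):
  pos 0: 10000 XOR 11101 = 01101
  pos 1: 11010 XOR 11101 = 00111
  pos 3: 11100 XOR 11101 = 00001
  pos 7: 11001 XOR 11101 = 00100
  pos 9: 10010 XOR 11101 = 01111
  pos 10: 11110 XOR 11101 = 00011
Remainder (last 4 bits) = 1100. This is the CRC / FCS.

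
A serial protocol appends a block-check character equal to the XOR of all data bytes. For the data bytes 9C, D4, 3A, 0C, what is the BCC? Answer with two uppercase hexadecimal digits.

XOR the bytes together:
  start with 0x9C
  0x9C ⊕ 0xD4 = 0x48
  0x48 ⊕ 0x3A = 0x72
  0x72 ⊕ 0x0C = 0x7E

7E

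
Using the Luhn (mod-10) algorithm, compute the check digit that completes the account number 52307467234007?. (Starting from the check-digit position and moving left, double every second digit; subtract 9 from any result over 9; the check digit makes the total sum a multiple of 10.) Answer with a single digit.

Partial digits right→left: 7 0 0 4 3 2 7 6 4 7 0 3 2 5
Double every second digit counting from the check-digit position (so the 1st, 3rd, 5th, ... of the partial from the right).
  doubled (with −9 where >9): 5 0 6 5 8 0 4 → sum 28
  kept as-is: 0 4 2 6 7 3 5 → sum 27
Total = 28 + 27 = 55.
Check digit = (10 − (55 mod 10)) mod 10 = 5.

5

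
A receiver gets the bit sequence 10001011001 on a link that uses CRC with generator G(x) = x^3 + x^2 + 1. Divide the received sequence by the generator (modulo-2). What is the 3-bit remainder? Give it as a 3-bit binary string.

000

Modulo-2 division of 10001011001 by 1101:
  pos 0: 1000 XOR 1101 = 0101
  pos 1: 1011 XOR 1101 = 0110
  pos 2: 1100 XOR 1101 = 0001
  pos 5: 1110 XOR 1101 = 0011
  pos 7: 1101 XOR 1101 = 0000
Remainder = 000 (zero — the frame passes the CRC check).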